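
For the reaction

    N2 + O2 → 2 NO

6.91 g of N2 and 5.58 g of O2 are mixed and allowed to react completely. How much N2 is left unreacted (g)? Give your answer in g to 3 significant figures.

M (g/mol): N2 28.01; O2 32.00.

2.03 g

n(N2) = 6.910 / 28.01 = 0.2467 mol
n(O2) = 5.580 / 32.00 = 0.1744 mol
n/ν for N2 = 0.2467/1 = 0.2467
n/ν for O2 = 0.1744/1 = 0.1744
Smallest n/ν is O2 → limiting reagent.
N2 consumed = (1/1) × 0.1744 = 0.1744 mol
N2 remaining = 0.2467 − 0.1744 = 0.07230 mol
mass = 0.07230 × 28.01 = 2.025 g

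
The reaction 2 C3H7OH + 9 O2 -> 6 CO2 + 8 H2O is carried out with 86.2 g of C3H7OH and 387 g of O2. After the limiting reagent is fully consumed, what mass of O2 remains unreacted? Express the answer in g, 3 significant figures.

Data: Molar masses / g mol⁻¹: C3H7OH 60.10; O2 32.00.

n(C3H7OH) = 86.20 / 60.10 = 1.434 mol
n(O2) = 387.0 / 32.00 = 12.09 mol
n/ν for C3H7OH = 1.434/2 = 0.7170
n/ν for O2 = 12.09/9 = 1.343
Smallest n/ν is C3H7OH → limiting reagent.
O2 consumed = (9/2) × 1.434 = 6.453 mol
O2 remaining = 12.09 − 6.453 = 5.637 mol
mass = 5.637 × 32.00 = 180.4 g

180 g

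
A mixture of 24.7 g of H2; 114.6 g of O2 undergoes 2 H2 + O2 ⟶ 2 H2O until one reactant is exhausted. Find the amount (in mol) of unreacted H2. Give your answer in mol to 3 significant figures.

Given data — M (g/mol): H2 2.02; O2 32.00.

5.07 mol

n(H2) = 24.70 / 2.02 = 12.23 mol
n(O2) = 114.6 / 32.00 = 3.581 mol
n/ν for H2 = 12.23/2 = 6.115
n/ν for O2 = 3.581/1 = 3.581
Smallest n/ν is O2 → limiting reagent.
H2 consumed = (2/1) × 3.581 = 7.162 mol
H2 remaining = 12.23 − 7.162 = 5.068 mol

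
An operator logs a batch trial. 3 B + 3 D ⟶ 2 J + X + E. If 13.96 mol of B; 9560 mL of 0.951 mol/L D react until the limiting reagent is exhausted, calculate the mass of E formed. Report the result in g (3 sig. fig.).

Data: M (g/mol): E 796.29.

2410 g

n(B) = 13.96 mol
n(D) = 0.951 × 9560/1000 = 9.092 mol
n/ν for B = 13.96/3 = 4.653
n/ν for D = 9.092/3 = 3.031
Smallest n/ν is D → limiting reagent.
n(E) = (1/3) × 9.092 = 3.031 mol
mass = 3.031 × 796.29 = 2414 g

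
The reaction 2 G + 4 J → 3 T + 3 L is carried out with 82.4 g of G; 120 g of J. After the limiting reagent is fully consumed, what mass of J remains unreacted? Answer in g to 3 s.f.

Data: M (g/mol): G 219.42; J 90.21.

52.2 g

n(G) = 82.40 / 219.42 = 0.3755 mol
n(J) = 120.0 / 90.21 = 1.330 mol
n/ν for G = 0.3755/2 = 0.1878
n/ν for J = 1.330/4 = 0.3325
Smallest n/ν is G → limiting reagent.
J consumed = (4/2) × 0.3755 = 0.7510 mol
J remaining = 1.330 − 0.7510 = 0.5790 mol
mass = 0.5790 × 90.21 = 52.23 g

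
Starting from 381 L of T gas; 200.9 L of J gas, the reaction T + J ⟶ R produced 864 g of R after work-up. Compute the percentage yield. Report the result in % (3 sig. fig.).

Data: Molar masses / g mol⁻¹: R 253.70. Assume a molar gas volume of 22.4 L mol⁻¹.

n(T) = 381.0 / 22.4 = 17.01 mol
n(J) = 200.9 / 22.4 = 8.969 mol
n/ν for T = 17.01/1 = 17.01
n/ν for J = 8.969/1 = 8.969
Smallest n/ν is J → limiting reagent.
theoretical n(R) = (1/1) × 8.969 = 8.969 mol → 2275 g
% yield = 864 / 2275 × 100 = 37.98 %

38.0 %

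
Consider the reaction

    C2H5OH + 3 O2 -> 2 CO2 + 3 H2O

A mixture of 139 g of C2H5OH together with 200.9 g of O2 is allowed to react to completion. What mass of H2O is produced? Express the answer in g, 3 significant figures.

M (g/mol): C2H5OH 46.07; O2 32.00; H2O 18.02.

n(C2H5OH) = 139.0 / 46.07 = 3.017 mol
n(O2) = 200.9 / 32.00 = 6.278 mol
n/ν for C2H5OH = 3.017/1 = 3.017
n/ν for O2 = 6.278/3 = 2.093
Smallest n/ν is O2 → limiting reagent.
n(H2O) = (3/3) × 6.278 = 6.278 mol
mass = 6.278 × 18.02 = 113.1 g

113 g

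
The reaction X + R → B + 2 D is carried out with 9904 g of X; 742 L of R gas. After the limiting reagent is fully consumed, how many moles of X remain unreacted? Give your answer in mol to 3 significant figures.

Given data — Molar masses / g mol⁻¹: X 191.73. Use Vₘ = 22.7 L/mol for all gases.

19.0 mol

n(X) = 9904 / 191.73 = 51.66 mol
n(R) = 742.0 / 22.7 = 32.69 mol
n/ν → X: 51.66, R: 32.69; R is limiting.
X consumed = (1/1) × 32.69 = 32.69 mol
X remaining = 51.66 − 32.69 = 18.97 mol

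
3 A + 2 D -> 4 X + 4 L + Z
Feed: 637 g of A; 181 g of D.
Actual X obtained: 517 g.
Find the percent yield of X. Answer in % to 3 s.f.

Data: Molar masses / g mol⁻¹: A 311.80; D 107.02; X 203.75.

n(A) = 637.0 / 311.80 = 2.043 mol
n(D) = 181.0 / 107.02 = 1.691 mol
n/ν → A: 0.6810, D: 0.8455; A is limiting.
theoretical n(X) = (4/3) × 2.043 = 2.724 mol → 555.0 g
% yield = 517 / 555.0 × 100 = 93.15 %

93.2 %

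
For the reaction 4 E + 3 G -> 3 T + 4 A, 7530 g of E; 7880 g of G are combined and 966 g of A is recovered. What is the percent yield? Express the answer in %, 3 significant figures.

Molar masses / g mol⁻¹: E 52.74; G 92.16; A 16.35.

n(E) = 7530 / 52.74 = 142.8 mol
n(G) = 7880 / 92.16 = 85.50 mol
n/ν → E: 35.70, G: 28.50; G is limiting.
theoretical n(A) = (4/3) × 85.50 = 114.0 mol → 1864 g
% yield = 966 / 1864 × 100 = 51.82 %

51.8 %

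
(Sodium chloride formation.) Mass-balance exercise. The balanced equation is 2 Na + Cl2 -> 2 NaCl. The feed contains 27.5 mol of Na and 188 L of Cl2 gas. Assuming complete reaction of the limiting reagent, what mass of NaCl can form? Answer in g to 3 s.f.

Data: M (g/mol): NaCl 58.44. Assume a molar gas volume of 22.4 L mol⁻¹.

981 g

n(Na) = 27.50 mol
n(Cl2) = 188.0 / 22.4 = 8.393 mol
n/ν for Na = 27.50/2 = 13.75
n/ν for Cl2 = 8.393/1 = 8.393
Smallest n/ν is Cl2 → limiting reagent.
n(NaCl) = (2/1) × 8.393 = 16.79 mol
mass = 16.79 × 58.44 = 981.2 g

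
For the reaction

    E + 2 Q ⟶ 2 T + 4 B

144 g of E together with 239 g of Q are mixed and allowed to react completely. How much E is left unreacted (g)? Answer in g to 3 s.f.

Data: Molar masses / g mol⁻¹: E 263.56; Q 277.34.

30.4 g

n(E) = 144.0 / 263.56 = 0.5464 mol
n(Q) = 239.0 / 277.34 = 0.8618 mol
n/ν for E = 0.5464/1 = 0.5464
n/ν for Q = 0.8618/2 = 0.4309
Smallest n/ν is Q → limiting reagent.
E consumed = (1/2) × 0.8618 = 0.4309 mol
E remaining = 0.5464 − 0.4309 = 0.1155 mol
mass = 0.1155 × 263.56 = 30.44 g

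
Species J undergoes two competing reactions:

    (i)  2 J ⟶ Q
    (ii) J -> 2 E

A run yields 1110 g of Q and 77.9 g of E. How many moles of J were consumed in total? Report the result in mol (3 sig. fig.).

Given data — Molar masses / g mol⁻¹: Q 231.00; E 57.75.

10.3 mol

n(Q) = 1110 / 231.00 = 4.805 mol
n(E) = 77.9 / 57.75 = 1.349 mol
n(J) via (i) = (2/1)×4.805 = 9.610 mol
n(J) via (ii) = (1/2)×1.349 = 0.6745 mol
total n(J) = 9.610 + 0.6745 = 10.28 mol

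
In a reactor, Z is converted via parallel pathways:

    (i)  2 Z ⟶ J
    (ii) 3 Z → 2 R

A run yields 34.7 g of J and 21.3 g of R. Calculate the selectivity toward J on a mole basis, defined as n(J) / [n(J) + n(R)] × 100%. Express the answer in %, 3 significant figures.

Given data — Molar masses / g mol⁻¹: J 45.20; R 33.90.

n(J) = 34.7 / 45.20 = 0.7677 mol
n(R) = 21.3 / 33.90 = 0.6283 mol
selectivity = 0.7677/(0.7677+0.6283) × 100 = 54.99 %

55.0 %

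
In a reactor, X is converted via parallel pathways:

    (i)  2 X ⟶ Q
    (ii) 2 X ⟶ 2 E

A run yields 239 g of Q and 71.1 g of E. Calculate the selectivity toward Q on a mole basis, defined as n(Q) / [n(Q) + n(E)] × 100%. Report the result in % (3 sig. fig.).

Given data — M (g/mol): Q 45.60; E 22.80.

n(Q) = 239 / 45.60 = 5.241 mol
n(E) = 71.1 / 22.80 = 3.118 mol
selectivity = 5.241/(5.241+3.118) × 100 = 62.70 %

62.7 %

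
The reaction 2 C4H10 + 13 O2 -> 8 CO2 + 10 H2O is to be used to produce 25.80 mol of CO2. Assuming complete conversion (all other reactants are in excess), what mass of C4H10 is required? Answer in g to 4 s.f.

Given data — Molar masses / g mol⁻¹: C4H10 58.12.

n(CO2) = 25.80 mol
n(C4H10) = (2/8) × 25.80 = 6.450 mol
mass = 6.450 × 58.12 = 374.9 g

374.9 g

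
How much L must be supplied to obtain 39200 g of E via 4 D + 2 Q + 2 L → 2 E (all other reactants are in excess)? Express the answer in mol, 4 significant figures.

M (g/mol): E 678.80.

n(E) = 39200 / 678.80 = 57.75 mol
n(L) = (2/2) × 57.75 = 57.75 mol

57.75 mol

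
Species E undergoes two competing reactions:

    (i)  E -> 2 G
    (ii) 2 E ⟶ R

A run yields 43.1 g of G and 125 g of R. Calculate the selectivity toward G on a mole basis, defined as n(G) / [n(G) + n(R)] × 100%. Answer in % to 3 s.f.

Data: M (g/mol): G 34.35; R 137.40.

n(G) = 43.1 / 34.35 = 1.255 mol
n(R) = 125 / 137.40 = 0.9098 mol
selectivity = 1.255/(1.255+0.9098) × 100 = 57.97 %

58.0 %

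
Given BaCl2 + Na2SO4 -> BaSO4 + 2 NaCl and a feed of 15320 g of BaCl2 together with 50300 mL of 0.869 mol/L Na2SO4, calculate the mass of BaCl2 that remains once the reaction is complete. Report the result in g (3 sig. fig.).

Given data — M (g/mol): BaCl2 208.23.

6220 g

n(BaCl2) = 15320 / 208.23 = 73.57 mol
n(Na2SO4) = 0.869 × 50300/1000 = 43.71 mol
n/ν → BaCl2: 73.57, Na2SO4: 43.71; Na2SO4 is limiting.
BaCl2 consumed = (1/1) × 43.71 = 43.71 mol
BaCl2 remaining = 73.57 − 43.71 = 29.86 mol
mass = 29.86 × 208.23 = 6218 g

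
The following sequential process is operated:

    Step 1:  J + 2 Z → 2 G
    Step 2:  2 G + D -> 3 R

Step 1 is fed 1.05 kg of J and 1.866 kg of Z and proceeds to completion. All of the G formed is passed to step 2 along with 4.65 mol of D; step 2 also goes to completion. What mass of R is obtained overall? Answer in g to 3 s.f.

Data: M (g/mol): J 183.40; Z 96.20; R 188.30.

2630 g

Step 1:
n(J) = 1.050×1000 / 183.40 = 5.725 mol
n(Z) = 1.866×1000 / 96.20 = 19.40 mol
n/ν for J = 5.725/1 = 5.725
n/ν for Z = 19.40/2 = 9.700
Smallest n/ν is J → limiting reagent.
n(G) produced = (2/1) × 5.725 = 11.45 mol
Step 2:
n(G) available = 11.45 mol
n(D) = 4.650 mol
n/ν for G = 11.45/2 = 5.725
n/ν for D = 4.650/1 = 4.650
Smallest n/ν is D → limiting reagent.
n(R) = (3/1) × 4.650 = 13.95 mol
mass = 13.95 × 188.30 = 2627 g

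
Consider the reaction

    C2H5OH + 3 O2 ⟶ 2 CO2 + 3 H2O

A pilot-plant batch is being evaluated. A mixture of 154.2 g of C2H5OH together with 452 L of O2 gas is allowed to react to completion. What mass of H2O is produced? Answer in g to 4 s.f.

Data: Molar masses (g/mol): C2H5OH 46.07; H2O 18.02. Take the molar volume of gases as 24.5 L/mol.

180.9 g

n(C2H5OH) = 154.2 / 46.07 = 3.347 mol
n(O2) = 452.0 / 24.5 = 18.45 mol
n/ν for C2H5OH = 3.347/1 = 3.347
n/ν for O2 = 18.45/3 = 6.150
Smallest n/ν is C2H5OH → limiting reagent.
n(H2O) = (3/1) × 3.347 = 10.04 mol
mass = 10.04 × 18.02 = 180.9 g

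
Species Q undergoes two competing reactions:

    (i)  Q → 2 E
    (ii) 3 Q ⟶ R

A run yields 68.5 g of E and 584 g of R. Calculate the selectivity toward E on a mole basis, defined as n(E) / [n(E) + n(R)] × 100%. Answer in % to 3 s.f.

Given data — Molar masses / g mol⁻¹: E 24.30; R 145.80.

n(E) = 68.5 / 24.30 = 2.819 mol
n(R) = 584 / 145.80 = 4.005 mol
selectivity = 2.819/(2.819+4.005) × 100 = 41.31 %

41.3 %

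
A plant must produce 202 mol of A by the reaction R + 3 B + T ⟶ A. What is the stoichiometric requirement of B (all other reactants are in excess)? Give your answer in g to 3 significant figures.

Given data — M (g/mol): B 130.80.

n(A) = 202.0 mol
n(B) = (3/1) × 202.0 = 606.0 mol
mass = 606.0 × 130.80 = 79260 g

79300 g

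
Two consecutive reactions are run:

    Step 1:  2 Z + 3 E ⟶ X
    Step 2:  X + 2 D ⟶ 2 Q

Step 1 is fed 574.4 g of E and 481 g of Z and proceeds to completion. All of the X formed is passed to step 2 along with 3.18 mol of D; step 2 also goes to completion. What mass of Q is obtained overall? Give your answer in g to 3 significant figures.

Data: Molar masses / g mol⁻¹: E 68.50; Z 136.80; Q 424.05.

1350 g

Step 1:
n(E) = 574.4 / 68.50 = 8.385 mol
n(Z) = 481.0 / 136.80 = 3.516 mol
n/ν for E = 8.385/3 = 2.795
n/ν for Z = 3.516/2 = 1.758
Smallest n/ν is Z → limiting reagent.
n(X) produced = (1/2) × 3.516 = 1.758 mol
Step 2:
n(X) available = 1.758 mol
n(D) = 3.180 mol
n/ν for X = 1.758/1 = 1.758
n/ν for D = 3.180/2 = 1.590
Smallest n/ν is D → limiting reagent.
n(Q) = (2/2) × 3.180 = 3.180 mol
mass = 3.180 × 424.05 = 1348 g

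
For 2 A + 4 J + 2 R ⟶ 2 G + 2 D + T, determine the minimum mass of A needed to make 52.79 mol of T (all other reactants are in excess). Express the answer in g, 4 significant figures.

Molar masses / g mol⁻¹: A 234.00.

24710 g

n(T) = 52.79 mol
n(A) = (2/1) × 52.79 = 105.6 mol
mass = 105.6 × 234.00 = 24710 g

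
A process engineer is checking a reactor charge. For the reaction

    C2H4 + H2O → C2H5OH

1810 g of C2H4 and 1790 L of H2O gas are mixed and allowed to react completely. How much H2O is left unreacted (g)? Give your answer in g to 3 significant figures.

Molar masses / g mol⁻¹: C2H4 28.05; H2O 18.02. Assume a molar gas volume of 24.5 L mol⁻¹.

154 g

n(C2H4) = 1810 / 28.05 = 64.53 mol
n(H2O) = 1790 / 24.5 = 73.06 mol
n/ν → C2H4: 64.53, H2O: 73.06; C2H4 is limiting.
H2O consumed = (1/1) × 64.53 = 64.53 mol
H2O remaining = 73.06 − 64.53 = 8.530 mol
mass = 8.530 × 18.02 = 153.7 g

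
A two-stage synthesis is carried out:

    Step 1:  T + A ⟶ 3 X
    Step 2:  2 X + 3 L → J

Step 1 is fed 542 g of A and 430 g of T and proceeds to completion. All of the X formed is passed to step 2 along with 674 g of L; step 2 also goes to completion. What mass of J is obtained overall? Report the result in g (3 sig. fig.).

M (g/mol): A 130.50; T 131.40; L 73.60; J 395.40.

1210 g

Step 1:
n(A) = 542.0 / 130.50 = 4.153 mol
n(T) = 430.0 / 131.40 = 3.272 mol
n/ν for A = 4.153/1 = 4.153
n/ν for T = 3.272/1 = 3.272
Smallest n/ν is T → limiting reagent.
n(X) produced = (3/1) × 3.272 = 9.816 mol
Step 2:
n(X) available = 9.816 mol
n(L) = 674.0 / 73.60 = 9.158 mol
n/ν for X = 9.816/2 = 4.908
n/ν for L = 9.158/3 = 3.053
Smallest n/ν is L → limiting reagent.
n(J) = (1/3) × 9.158 = 3.053 mol
mass = 3.053 × 395.40 = 1207 g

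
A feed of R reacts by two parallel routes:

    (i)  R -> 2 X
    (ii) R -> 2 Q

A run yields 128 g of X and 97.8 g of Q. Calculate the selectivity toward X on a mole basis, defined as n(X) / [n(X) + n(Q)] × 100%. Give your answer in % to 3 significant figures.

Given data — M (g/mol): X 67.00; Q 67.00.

n(X) = 128 / 67.00 = 1.910 mol
n(Q) = 97.8 / 67.00 = 1.460 mol
selectivity = 1.910/(1.910+1.460) × 100 = 56.68 %

56.7 %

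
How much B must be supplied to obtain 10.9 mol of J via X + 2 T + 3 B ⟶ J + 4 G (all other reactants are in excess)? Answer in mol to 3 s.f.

32.7 mol

n(J) = 10.90 mol
n(B) = (3/1) × 10.90 = 32.70 mol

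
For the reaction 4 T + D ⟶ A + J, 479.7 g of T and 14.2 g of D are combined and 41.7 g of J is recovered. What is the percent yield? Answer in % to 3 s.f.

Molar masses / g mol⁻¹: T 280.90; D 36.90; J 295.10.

36.7 %

n(T) = 479.7 / 280.90 = 1.708 mol
n(D) = 14.20 / 36.90 = 0.3848 mol
n/ν → T: 0.4270, D: 0.3848; D is limiting.
theoretical n(J) = (1/1) × 0.3848 = 0.3848 mol → 113.6 g
% yield = 41.7 / 113.6 × 100 = 36.71 %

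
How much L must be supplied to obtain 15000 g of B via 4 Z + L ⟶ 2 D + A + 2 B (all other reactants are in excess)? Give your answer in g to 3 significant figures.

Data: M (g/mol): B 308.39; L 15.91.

387 g

n(B) = 15000 / 308.39 = 48.64 mol
n(L) = (1/2) × 48.64 = 24.32 mol
mass = 24.32 × 15.91 = 386.9 g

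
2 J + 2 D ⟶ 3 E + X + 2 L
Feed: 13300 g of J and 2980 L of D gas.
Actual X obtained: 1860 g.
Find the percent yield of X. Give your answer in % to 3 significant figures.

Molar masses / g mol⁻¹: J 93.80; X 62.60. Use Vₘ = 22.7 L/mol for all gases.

45.3 %

n(J) = 13300 / 93.80 = 141.8 mol
n(D) = 2980 / 22.7 = 131.3 mol
n/ν → J: 70.90, D: 65.65; D is limiting.
theoretical n(X) = (1/2) × 131.3 = 65.65 mol → 4110 g
% yield = 1860 / 4110 × 100 = 45.26 %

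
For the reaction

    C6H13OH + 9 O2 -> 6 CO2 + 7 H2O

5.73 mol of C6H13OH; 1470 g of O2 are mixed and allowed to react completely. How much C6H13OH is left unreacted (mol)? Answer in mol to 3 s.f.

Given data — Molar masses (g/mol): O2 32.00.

n(C6H13OH) = 5.730 mol
n(O2) = 1470 / 32.00 = 45.94 mol
n/ν for C6H13OH = 5.730/1 = 5.730
n/ν for O2 = 45.94/9 = 5.104
Smallest n/ν is O2 → limiting reagent.
C6H13OH consumed = (1/9) × 45.94 = 5.104 mol
C6H13OH remaining = 5.730 − 5.104 = 0.6260 mol

0.626 mol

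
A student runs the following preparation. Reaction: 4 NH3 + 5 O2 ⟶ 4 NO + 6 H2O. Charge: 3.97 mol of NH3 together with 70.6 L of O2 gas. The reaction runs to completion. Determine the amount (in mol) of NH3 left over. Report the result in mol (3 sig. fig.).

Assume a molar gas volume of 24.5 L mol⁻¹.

n(NH3) = 3.970 mol
n(O2) = 70.60 / 24.5 = 2.882 mol
n/ν for NH3 = 3.970/4 = 0.9925
n/ν for O2 = 2.882/5 = 0.5764
Smallest n/ν is O2 → limiting reagent.
NH3 consumed = (4/5) × 2.882 = 2.306 mol
NH3 remaining = 3.970 − 2.306 = 1.664 mol

1.66 mol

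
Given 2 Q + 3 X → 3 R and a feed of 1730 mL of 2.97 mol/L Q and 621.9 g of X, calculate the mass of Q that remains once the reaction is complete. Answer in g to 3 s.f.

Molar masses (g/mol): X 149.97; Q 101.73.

n(Q) = 2.97 × 1730/1000 = 5.138 mol
n(X) = 621.9 / 149.97 = 4.147 mol
n/ν for Q = 5.138/2 = 2.569
n/ν for X = 4.147/3 = 1.382
Smallest n/ν is X → limiting reagent.
Q consumed = (2/3) × 4.147 = 2.765 mol
Q remaining = 5.138 − 2.765 = 2.373 mol
mass = 2.373 × 101.73 = 241.4 g

241 g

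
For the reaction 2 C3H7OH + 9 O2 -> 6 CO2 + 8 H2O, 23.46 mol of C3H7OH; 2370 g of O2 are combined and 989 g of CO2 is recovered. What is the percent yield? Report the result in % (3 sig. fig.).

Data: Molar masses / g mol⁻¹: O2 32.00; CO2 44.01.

45.5 %

n(C3H7OH) = 23.46 mol
n(O2) = 2370 / 32.00 = 74.06 mol
n/ν → C3H7OH: 11.73, O2: 8.229; O2 is limiting.
theoretical n(CO2) = (6/9) × 74.06 = 49.37 mol → 2173 g
% yield = 989 / 2173 × 100 = 45.51 %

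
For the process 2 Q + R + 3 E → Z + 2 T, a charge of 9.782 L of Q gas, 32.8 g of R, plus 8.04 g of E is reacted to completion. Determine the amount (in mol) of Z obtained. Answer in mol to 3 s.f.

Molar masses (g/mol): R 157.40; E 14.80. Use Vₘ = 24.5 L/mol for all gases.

0.181 mol

n(Q) = 9.782 / 24.5 = 0.3993 mol
n(R) = 32.80 / 157.40 = 0.2084 mol
n(E) = 8.040 / 14.80 = 0.5432 mol
n/ν → Q: 0.1997, R: 0.2084, E: 0.1811; E is limiting.
n(Z) = (1/3) × 0.5432 = 0.1811 mol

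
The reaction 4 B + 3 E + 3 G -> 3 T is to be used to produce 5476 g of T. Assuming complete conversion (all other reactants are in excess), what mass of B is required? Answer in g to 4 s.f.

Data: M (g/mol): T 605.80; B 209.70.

2527 g

n(T) = 5476 / 605.80 = 9.039 mol
n(B) = (4/3) × 9.039 = 12.05 mol
mass = 12.05 × 209.70 = 2527 g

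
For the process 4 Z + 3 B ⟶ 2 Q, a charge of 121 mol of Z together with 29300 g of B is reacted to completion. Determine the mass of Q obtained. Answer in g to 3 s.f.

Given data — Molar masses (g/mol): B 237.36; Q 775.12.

46900 g

n(Z) = 121.0 mol
n(B) = 29300 / 237.36 = 123.4 mol
n/ν for Z = 121.0/4 = 30.25
n/ν for B = 123.4/3 = 41.13
Smallest n/ν is Z → limiting reagent.
n(Q) = (2/4) × 121.0 = 60.50 mol
mass = 60.50 × 775.12 = 46890 g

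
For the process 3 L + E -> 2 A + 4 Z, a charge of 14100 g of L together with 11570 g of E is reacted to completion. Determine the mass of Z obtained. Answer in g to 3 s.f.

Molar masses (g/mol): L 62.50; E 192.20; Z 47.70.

n(L) = 14100 / 62.50 = 225.6 mol
n(E) = 11570 / 192.20 = 60.20 mol
n/ν for L = 225.6/3 = 75.20
n/ν for E = 60.20/1 = 60.20
Smallest n/ν is E → limiting reagent.
n(Z) = (4/1) × 60.20 = 240.8 mol
mass = 240.8 × 47.70 = 11490 g

11500 g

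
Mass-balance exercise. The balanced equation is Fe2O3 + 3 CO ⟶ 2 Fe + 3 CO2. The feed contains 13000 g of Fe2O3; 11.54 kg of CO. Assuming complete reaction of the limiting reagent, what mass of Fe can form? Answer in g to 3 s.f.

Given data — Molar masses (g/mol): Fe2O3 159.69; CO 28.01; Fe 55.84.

n(Fe2O3) = 13000 / 159.69 = 81.41 mol
n(CO) = 11.54×1000 / 28.01 = 412.0 mol
n/ν for Fe2O3 = 81.41/1 = 81.41
n/ν for CO = 412.0/3 = 137.3
Smallest n/ν is Fe2O3 → limiting reagent.
n(Fe) = (2/1) × 81.41 = 162.8 mol
mass = 162.8 × 55.84 = 9091 g

9090 g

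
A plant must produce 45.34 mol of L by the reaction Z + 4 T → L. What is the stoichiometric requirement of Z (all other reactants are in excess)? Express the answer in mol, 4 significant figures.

45.34 mol

n(L) = 45.34 mol
n(Z) = (1/1) × 45.34 = 45.34 mol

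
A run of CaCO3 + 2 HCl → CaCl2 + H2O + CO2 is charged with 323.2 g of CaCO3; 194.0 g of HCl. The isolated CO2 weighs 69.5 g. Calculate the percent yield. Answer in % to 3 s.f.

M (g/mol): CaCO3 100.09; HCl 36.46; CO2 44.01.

n(CaCO3) = 323.2 / 100.09 = 3.229 mol
n(HCl) = 194.0 / 36.46 = 5.321 mol
n/ν for CaCO3 = 3.229/1 = 3.229
n/ν for HCl = 5.321/2 = 2.661
Smallest n/ν is HCl → limiting reagent.
theoretical n(CO2) = (1/2) × 5.321 = 2.661 mol → 117.1 g
% yield = 69.5 / 117.1 × 100 = 59.35 %

59.4 %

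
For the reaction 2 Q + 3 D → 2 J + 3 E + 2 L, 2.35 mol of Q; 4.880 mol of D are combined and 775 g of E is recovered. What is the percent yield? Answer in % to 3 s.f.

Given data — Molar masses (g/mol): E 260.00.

84.6 %

n(Q) = 2.350 mol
n(D) = 4.880 mol
n/ν for Q = 2.350/2 = 1.175
n/ν for D = 4.880/3 = 1.627
Smallest n/ν is Q → limiting reagent.
theoretical n(E) = (3/2) × 2.350 = 3.525 mol → 916.5 g
% yield = 775 / 916.5 × 100 = 84.56 %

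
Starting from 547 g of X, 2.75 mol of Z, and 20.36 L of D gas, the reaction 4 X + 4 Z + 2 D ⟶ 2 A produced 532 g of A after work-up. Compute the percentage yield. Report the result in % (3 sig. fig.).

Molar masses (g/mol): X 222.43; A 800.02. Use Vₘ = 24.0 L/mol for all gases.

n(X) = 547.0 / 222.43 = 2.459 mol
n(Z) = 2.750 mol
n(D) = 20.36 / 24.0 = 0.8483 mol
n/ν for X = 2.459/4 = 0.6148
n/ν for Z = 2.750/4 = 0.6875
n/ν for D = 0.8483/2 = 0.4242
Smallest n/ν is D → limiting reagent.
theoretical n(A) = (2/2) × 0.8483 = 0.8483 mol → 678.7 g
% yield = 532 / 678.7 × 100 = 78.39 %

78.4 %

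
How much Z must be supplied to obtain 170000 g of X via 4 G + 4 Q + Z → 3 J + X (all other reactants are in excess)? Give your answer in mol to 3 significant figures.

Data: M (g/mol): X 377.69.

450 mol

n(X) = 170000 / 377.69 = 450.1 mol
n(Z) = (1/1) × 450.1 = 450.1 mol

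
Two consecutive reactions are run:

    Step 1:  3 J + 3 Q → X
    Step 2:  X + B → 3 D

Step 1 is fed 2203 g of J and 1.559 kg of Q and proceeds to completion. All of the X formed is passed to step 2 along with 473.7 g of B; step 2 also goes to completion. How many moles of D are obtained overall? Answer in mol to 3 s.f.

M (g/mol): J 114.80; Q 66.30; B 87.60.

16.2 mol

Step 1:
n(J) = 2203 / 114.80 = 19.19 mol
n(Q) = 1.559×1000 / 66.30 = 23.51 mol
n/ν for J = 19.19/3 = 6.397
n/ν for Q = 23.51/3 = 7.837
Smallest n/ν is J → limiting reagent.
n(X) produced = (1/3) × 19.19 = 6.397 mol
Step 2:
n(X) available = 6.397 mol
n(B) = 473.7 / 87.60 = 5.408 mol
n/ν for X = 6.397/1 = 6.397
n/ν for B = 5.408/1 = 5.408
Smallest n/ν is B → limiting reagent.
n(D) = (3/1) × 5.408 = 16.22 mol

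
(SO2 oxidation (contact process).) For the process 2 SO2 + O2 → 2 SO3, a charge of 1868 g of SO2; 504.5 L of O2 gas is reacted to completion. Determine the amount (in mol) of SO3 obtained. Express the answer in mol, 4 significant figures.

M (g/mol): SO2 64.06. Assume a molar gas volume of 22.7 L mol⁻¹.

29.16 mol

n(SO2) = 1868 / 64.06 = 29.16 mol
n(O2) = 504.5 / 22.7 = 22.22 mol
n/ν for SO2 = 29.16/2 = 14.58
n/ν for O2 = 22.22/1 = 22.22
Smallest n/ν is SO2 → limiting reagent.
n(SO3) = (2/2) × 29.16 = 29.16 mol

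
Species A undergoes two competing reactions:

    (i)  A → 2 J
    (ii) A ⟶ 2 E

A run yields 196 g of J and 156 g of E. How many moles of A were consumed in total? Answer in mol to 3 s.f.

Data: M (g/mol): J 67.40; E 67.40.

n(J) = 196 / 67.40 = 2.908 mol
n(E) = 156 / 67.40 = 2.315 mol
n(A) via (i) = (1/2)×2.908 = 1.454 mol
n(A) via (ii) = (1/2)×2.315 = 1.158 mol
total n(A) = 1.454 + 1.158 = 2.612 mol

2.61 mol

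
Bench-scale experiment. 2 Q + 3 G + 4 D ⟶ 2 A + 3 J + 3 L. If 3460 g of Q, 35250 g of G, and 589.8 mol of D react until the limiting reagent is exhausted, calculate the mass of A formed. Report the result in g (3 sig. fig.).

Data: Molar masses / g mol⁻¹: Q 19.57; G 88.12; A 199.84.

n(Q) = 3460 / 19.57 = 176.8 mol
n(G) = 35250 / 88.12 = 400.0 mol
n(D) = 589.8 mol
n/ν → Q: 88.40, G: 133.3, D: 147.5; Q is limiting.
n(A) = (2/2) × 176.8 = 176.8 mol
mass = 176.8 × 199.84 = 35330 g

35300 g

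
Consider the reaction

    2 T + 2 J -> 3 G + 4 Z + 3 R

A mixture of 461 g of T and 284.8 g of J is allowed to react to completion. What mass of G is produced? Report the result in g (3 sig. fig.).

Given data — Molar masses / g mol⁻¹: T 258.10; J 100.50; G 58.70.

157 g

n(T) = 461.0 / 258.10 = 1.786 mol
n(J) = 284.8 / 100.50 = 2.834 mol
n/ν → T: 0.8930, J: 1.417; T is limiting.
n(G) = (3/2) × 1.786 = 2.679 mol
mass = 2.679 × 58.70 = 157.3 g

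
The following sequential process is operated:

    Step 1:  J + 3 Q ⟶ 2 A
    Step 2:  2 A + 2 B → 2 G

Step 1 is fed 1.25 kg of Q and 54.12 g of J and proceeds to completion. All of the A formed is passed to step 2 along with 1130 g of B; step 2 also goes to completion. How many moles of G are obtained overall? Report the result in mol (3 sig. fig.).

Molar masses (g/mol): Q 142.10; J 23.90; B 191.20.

Step 1:
n(Q) = 1.250×1000 / 142.10 = 8.797 mol
n(J) = 54.12 / 23.90 = 2.264 mol
n/ν → Q: 2.932, J: 2.264; J is limiting.
n(A) produced = (2/1) × 2.264 = 4.528 mol
Step 2:
n(A) available = 4.528 mol
n(B) = 1130 / 191.20 = 5.910 mol
n/ν → A: 2.264, B: 2.955; A is limiting.
n(G) = (2/2) × 4.528 = 4.528 mol

4.53 mol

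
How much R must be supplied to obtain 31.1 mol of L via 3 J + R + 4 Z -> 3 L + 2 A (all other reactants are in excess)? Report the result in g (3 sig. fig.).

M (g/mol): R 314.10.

n(L) = 31.10 mol
n(R) = (1/3) × 31.10 = 10.37 mol
mass = 10.37 × 314.10 = 3257 g

3260 g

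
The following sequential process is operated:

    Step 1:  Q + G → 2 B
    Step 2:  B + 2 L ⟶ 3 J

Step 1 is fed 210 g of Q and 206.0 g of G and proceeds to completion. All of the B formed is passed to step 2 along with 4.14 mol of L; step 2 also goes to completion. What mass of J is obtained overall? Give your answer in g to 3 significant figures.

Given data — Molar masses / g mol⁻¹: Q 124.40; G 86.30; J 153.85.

955 g

Step 1:
n(Q) = 210.0 / 124.40 = 1.688 mol
n(G) = 206.0 / 86.30 = 2.387 mol
n/ν for Q = 1.688/1 = 1.688
n/ν for G = 2.387/1 = 2.387
Smallest n/ν is Q → limiting reagent.
n(B) produced = (2/1) × 1.688 = 3.376 mol
Step 2:
n(B) available = 3.376 mol
n(L) = 4.140 mol
n/ν for B = 3.376/1 = 3.376
n/ν for L = 4.140/2 = 2.070
Smallest n/ν is L → limiting reagent.
n(J) = (3/2) × 4.140 = 6.210 mol
mass = 6.210 × 153.85 = 955.4 g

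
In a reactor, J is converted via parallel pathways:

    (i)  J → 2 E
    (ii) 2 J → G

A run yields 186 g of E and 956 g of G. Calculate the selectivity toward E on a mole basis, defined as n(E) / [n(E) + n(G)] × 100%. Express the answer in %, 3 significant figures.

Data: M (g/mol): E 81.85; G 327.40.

n(E) = 186 / 81.85 = 2.272 mol
n(G) = 956 / 327.40 = 2.920 mol
selectivity = 2.272/(2.272+2.920) × 100 = 43.76 %

43.8 %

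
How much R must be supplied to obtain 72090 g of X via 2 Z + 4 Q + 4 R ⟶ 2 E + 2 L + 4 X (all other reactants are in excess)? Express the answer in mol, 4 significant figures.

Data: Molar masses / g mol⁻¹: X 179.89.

400.7 mol

n(X) = 72090 / 179.89 = 400.7 mol
n(R) = (4/4) × 400.7 = 400.7 mol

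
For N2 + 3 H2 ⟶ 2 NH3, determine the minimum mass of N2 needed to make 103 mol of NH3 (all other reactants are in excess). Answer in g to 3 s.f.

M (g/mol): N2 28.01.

n(NH3) = 103.0 mol
n(N2) = (1/2) × 103.0 = 51.50 mol
mass = 51.50 × 28.01 = 1443 g

1440 g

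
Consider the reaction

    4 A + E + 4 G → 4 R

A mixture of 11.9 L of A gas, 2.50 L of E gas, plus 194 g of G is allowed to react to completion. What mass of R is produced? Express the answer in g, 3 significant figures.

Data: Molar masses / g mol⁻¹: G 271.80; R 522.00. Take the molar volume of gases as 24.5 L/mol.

n(A) = 11.90 / 24.5 = 0.4857 mol
n(E) = 2.500 / 24.5 = 0.1020 mol
n(G) = 194.0 / 271.80 = 0.7138 mol
n/ν for A = 0.4857/4 = 0.1214
n/ν for E = 0.1020/1 = 0.1020
n/ν for G = 0.7138/4 = 0.1785
Smallest n/ν is E → limiting reagent.
n(R) = (4/1) × 0.1020 = 0.4080 mol
mass = 0.4080 × 522.00 = 213.0 g

213 g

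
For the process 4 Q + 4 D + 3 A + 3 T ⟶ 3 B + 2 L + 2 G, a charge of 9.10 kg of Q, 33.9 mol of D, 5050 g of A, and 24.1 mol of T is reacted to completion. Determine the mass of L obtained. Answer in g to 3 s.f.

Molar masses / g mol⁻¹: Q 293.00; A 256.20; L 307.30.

4040 g

n(Q) = 9.100×1000 / 293.00 = 31.06 mol
n(D) = 33.90 mol
n(A) = 5050 / 256.20 = 19.71 mol
n(T) = 24.10 mol
n/ν for Q = 31.06/4 = 7.765
n/ν for D = 33.90/4 = 8.475
n/ν for A = 19.71/3 = 6.570
n/ν for T = 24.10/3 = 8.033
Smallest n/ν is A → limiting reagent.
n(L) = (2/3) × 19.71 = 13.14 mol
mass = 13.14 × 307.30 = 4038 g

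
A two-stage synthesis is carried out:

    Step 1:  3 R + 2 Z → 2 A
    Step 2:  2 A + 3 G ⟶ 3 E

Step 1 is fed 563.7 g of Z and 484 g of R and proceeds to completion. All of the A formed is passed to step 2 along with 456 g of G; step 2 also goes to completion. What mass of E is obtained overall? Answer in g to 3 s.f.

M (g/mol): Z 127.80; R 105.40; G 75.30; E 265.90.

1220 g

Step 1:
n(Z) = 563.7 / 127.80 = 4.411 mol
n(R) = 484.0 / 105.40 = 4.592 mol
n/ν → Z: 2.206, R: 1.531; R is limiting.
n(A) produced = (2/3) × 4.592 = 3.061 mol
Step 2:
n(A) available = 3.061 mol
n(G) = 456.0 / 75.30 = 6.056 mol
n/ν → A: 1.531, G: 2.019; A is limiting.
n(E) = (3/2) × 3.061 = 4.592 mol
mass = 4.592 × 265.90 = 1221 g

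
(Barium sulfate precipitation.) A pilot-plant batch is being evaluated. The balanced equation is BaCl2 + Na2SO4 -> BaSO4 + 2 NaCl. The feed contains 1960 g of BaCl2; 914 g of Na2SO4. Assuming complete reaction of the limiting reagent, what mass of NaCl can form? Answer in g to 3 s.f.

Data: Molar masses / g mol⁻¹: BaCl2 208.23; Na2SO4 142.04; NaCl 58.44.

752 g

n(BaCl2) = 1960 / 208.23 = 9.413 mol
n(Na2SO4) = 914.0 / 142.04 = 6.435 mol
n/ν for BaCl2 = 9.413/1 = 9.413
n/ν for Na2SO4 = 6.435/1 = 6.435
Smallest n/ν is Na2SO4 → limiting reagent.
n(NaCl) = (2/1) × 6.435 = 12.87 mol
mass = 12.87 × 58.44 = 752.1 g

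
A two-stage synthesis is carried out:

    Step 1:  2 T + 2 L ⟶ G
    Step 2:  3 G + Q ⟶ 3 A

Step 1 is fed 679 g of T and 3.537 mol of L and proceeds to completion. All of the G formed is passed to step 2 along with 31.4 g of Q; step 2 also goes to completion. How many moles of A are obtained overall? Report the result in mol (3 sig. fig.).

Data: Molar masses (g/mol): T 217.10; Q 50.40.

Step 1:
n(T) = 679.0 / 217.10 = 3.128 mol
n(L) = 3.537 mol
n/ν for T = 3.128/2 = 1.564
n/ν for L = 3.537/2 = 1.769
Smallest n/ν is T → limiting reagent.
n(G) produced = (1/2) × 3.128 = 1.564 mol
Step 2:
n(G) available = 1.564 mol
n(Q) = 31.40 / 50.40 = 0.6230 mol
n/ν for G = 1.564/3 = 0.5213
n/ν for Q = 0.6230/1 = 0.6230
Smallest n/ν is G → limiting reagent.
n(A) = (3/3) × 1.564 = 1.564 mol

1.56 mol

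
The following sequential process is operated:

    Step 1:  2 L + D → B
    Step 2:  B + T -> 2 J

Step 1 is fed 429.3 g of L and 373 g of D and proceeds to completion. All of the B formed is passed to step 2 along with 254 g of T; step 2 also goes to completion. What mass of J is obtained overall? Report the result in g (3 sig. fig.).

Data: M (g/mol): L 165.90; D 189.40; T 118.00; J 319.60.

Step 1:
n(L) = 429.3 / 165.90 = 2.588 mol
n(D) = 373.0 / 189.40 = 1.969 mol
n/ν → L: 1.294, D: 1.969; L is limiting.
n(B) produced = (1/2) × 2.588 = 1.294 mol
Step 2:
n(B) available = 1.294 mol
n(T) = 254.0 / 118.00 = 2.153 mol
n/ν → B: 1.294, T: 2.153; B is limiting.
n(J) = (2/1) × 1.294 = 2.588 mol
mass = 2.588 × 319.60 = 827.1 g

827 g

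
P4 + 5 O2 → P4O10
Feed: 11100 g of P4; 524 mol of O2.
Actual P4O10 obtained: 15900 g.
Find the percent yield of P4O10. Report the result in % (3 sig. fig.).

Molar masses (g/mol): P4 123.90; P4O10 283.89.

62.5 %

n(P4) = 11100 / 123.90 = 89.59 mol
n(O2) = 524.0 mol
n/ν for P4 = 89.59/1 = 89.59
n/ν for O2 = 524.0/5 = 104.8
Smallest n/ν is P4 → limiting reagent.
theoretical n(P4O10) = (1/1) × 89.59 = 89.59 mol → 25430 g
% yield = 15900 / 25430 × 100 = 62.52 %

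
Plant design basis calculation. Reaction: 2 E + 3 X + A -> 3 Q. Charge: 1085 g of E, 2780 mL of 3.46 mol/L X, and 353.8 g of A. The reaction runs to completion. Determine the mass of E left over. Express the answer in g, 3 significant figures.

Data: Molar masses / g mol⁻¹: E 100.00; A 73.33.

444 g

n(E) = 1085 / 100.00 = 10.85 mol
n(X) = 3.46 × 2780/1000 = 9.619 mol
n(A) = 353.8 / 73.33 = 4.825 mol
n/ν → E: 5.425, X: 3.206, A: 4.825; X is limiting.
E consumed = (2/3) × 9.619 = 6.413 mol
E remaining = 10.85 − 6.413 = 4.437 mol
mass = 4.437 × 100.00 = 443.7 g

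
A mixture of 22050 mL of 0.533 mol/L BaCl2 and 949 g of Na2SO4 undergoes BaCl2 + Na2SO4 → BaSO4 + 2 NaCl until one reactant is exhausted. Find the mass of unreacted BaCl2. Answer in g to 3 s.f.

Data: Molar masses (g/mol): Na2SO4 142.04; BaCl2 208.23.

n(BaCl2) = 0.533 × 22050/1000 = 11.75 mol
n(Na2SO4) = 949.0 / 142.04 = 6.681 mol
n/ν → BaCl2: 11.75, Na2SO4: 6.681; Na2SO4 is limiting.
BaCl2 consumed = (1/1) × 6.681 = 6.681 mol
BaCl2 remaining = 11.75 − 6.681 = 5.069 mol
mass = 5.069 × 208.23 = 1056 g

1060 g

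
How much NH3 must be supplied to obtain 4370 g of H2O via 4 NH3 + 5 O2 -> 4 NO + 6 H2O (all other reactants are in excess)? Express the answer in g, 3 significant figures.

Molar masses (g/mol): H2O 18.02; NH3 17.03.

2750 g

n(H2O) = 4370 / 18.02 = 242.5 mol
n(NH3) = (4/6) × 242.5 = 161.7 mol
mass = 161.7 × 17.03 = 2754 g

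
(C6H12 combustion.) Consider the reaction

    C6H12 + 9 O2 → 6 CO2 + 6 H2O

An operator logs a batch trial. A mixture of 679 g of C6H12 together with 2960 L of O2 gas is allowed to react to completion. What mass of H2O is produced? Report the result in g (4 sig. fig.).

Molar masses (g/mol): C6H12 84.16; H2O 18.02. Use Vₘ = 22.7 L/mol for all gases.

n(C6H12) = 679.0 / 84.16 = 8.068 mol
n(O2) = 2960 / 22.7 = 130.4 mol
n/ν for C6H12 = 8.068/1 = 8.068
n/ν for O2 = 130.4/9 = 14.49
Smallest n/ν is C6H12 → limiting reagent.
n(H2O) = (6/1) × 8.068 = 48.41 mol
mass = 48.41 × 18.02 = 872.3 g

872.3 g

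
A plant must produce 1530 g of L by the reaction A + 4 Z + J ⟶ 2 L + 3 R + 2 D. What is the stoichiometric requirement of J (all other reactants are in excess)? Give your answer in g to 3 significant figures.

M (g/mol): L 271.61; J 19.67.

55.4 g

n(L) = 1530 / 271.61 = 5.633 mol
n(J) = (1/2) × 5.633 = 2.817 mol
mass = 2.817 × 19.67 = 55.41 g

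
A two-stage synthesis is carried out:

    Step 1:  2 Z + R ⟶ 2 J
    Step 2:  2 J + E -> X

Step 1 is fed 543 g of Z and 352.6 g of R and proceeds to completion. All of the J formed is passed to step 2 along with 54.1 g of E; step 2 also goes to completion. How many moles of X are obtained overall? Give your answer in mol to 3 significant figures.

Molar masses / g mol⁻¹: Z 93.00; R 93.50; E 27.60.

Step 1:
n(Z) = 543.0 / 93.00 = 5.839 mol
n(R) = 352.6 / 93.50 = 3.771 mol
n/ν → Z: 2.920, R: 3.771; Z is limiting.
n(J) produced = (2/2) × 5.839 = 5.839 mol
Step 2:
n(J) available = 5.839 mol
n(E) = 54.10 / 27.60 = 1.960 mol
n/ν → J: 2.920, E: 1.960; E is limiting.
n(X) = (1/1) × 1.960 = 1.960 mol

1.96 mol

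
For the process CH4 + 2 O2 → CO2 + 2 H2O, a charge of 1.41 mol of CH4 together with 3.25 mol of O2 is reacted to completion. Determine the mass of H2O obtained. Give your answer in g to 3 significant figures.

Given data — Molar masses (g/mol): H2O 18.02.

50.8 g

n(CH4) = 1.410 mol
n(O2) = 3.250 mol
n/ν for CH4 = 1.410/1 = 1.410
n/ν for O2 = 3.250/2 = 1.625
Smallest n/ν is CH4 → limiting reagent.
n(H2O) = (2/1) × 1.410 = 2.820 mol
mass = 2.820 × 18.02 = 50.82 g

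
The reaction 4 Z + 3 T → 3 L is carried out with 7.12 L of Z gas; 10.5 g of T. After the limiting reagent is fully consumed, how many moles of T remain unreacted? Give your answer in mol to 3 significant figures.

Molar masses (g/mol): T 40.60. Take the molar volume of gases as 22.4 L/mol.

0.0202 mol

n(Z) = 7.120 / 22.4 = 0.3179 mol
n(T) = 10.50 / 40.60 = 0.2586 mol
n/ν for Z = 0.3179/4 = 0.07948
n/ν for T = 0.2586/3 = 0.08620
Smallest n/ν is Z → limiting reagent.
T consumed = (3/4) × 0.3179 = 0.2384 mol
T remaining = 0.2586 − 0.2384 = 0.02020 mol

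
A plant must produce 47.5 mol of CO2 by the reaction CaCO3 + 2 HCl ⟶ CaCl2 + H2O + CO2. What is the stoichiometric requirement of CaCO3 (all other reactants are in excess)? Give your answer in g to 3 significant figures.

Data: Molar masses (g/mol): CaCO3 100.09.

n(CO2) = 47.50 mol
n(CaCO3) = (1/1) × 47.50 = 47.50 mol
mass = 47.50 × 100.09 = 4754 g

4750 g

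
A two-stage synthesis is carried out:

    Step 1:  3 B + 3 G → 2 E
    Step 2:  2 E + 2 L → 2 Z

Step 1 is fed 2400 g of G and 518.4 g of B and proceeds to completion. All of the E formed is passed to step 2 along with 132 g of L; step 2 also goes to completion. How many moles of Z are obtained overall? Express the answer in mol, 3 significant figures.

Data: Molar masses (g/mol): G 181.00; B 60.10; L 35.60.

Step 1:
n(G) = 2400 / 181.00 = 13.26 mol
n(B) = 518.4 / 60.10 = 8.626 mol
n/ν → G: 4.420, B: 2.875; B is limiting.
n(E) produced = (2/3) × 8.626 = 5.751 mol
Step 2:
n(E) available = 5.751 mol
n(L) = 132.0 / 35.60 = 3.708 mol
n/ν → E: 2.876, L: 1.854; L is limiting.
n(Z) = (2/2) × 3.708 = 3.708 mol

3.71 mol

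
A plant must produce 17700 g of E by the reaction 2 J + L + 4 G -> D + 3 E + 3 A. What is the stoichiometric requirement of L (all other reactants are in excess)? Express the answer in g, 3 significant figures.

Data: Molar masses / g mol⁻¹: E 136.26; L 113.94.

4930 g

n(E) = 17700 / 136.26 = 129.9 mol
n(L) = (1/3) × 129.9 = 43.30 mol
mass = 43.30 × 113.94 = 4934 g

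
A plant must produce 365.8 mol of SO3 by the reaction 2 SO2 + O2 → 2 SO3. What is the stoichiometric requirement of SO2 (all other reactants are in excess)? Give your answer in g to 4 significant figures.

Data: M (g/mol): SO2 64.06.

n(SO3) = 365.8 mol
n(SO2) = (2/2) × 365.8 = 365.8 mol
mass = 365.8 × 64.06 = 23430 g

23430 g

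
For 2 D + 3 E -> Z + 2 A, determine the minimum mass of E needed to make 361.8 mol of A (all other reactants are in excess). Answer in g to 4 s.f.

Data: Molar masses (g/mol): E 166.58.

n(A) = 361.8 mol
n(E) = (3/2) × 361.8 = 542.7 mol
mass = 542.7 × 166.58 = 90400 g

90400 g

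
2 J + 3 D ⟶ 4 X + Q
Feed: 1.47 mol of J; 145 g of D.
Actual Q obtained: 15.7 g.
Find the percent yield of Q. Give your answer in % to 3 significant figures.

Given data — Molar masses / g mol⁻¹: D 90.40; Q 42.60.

n(J) = 1.470 mol
n(D) = 145.0 / 90.40 = 1.604 mol
n/ν → J: 0.7350, D: 0.5347; D is limiting.
theoretical n(Q) = (1/3) × 1.604 = 0.5347 mol → 22.78 g
% yield = 15.7 / 22.78 × 100 = 68.92 %

68.9 %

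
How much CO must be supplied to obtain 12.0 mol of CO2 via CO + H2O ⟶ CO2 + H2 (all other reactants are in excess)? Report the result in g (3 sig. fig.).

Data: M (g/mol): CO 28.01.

336 g

n(CO2) = 12.00 mol
n(CO) = (1/1) × 12.00 = 12.00 mol
mass = 12.00 × 28.01 = 336.1 g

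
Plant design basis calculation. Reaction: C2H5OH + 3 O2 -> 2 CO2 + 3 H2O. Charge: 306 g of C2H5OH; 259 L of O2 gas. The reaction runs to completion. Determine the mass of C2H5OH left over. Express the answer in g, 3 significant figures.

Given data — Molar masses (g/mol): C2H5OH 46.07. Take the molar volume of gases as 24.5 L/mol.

n(C2H5OH) = 306.0 / 46.07 = 6.642 mol
n(O2) = 259.0 / 24.5 = 10.57 mol
n/ν for C2H5OH = 6.642/1 = 6.642
n/ν for O2 = 10.57/3 = 3.523
Smallest n/ν is O2 → limiting reagent.
C2H5OH consumed = (1/3) × 10.57 = 3.523 mol
C2H5OH remaining = 6.642 − 3.523 = 3.119 mol
mass = 3.119 × 46.07 = 143.7 g

144 g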